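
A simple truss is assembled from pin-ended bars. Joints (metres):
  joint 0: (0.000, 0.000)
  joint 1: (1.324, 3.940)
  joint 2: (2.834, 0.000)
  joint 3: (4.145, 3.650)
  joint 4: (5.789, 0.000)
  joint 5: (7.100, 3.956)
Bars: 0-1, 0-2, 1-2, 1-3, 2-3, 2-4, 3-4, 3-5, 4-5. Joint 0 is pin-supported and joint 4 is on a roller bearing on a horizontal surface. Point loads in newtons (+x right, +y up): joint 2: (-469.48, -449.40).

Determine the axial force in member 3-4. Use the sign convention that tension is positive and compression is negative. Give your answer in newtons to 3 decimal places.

N=6 nodes, M=9 members, R=3 reactions → 2N=12, M+R=12
member 0 (0-1): L=4.1565, (cx,cy)=(0.3185,0.9479)
member 1 (0-2): L=2.8340, (cx,cy)=(1.0000,0.0000)
member 2 (1-2): L=4.2194, (cx,cy)=(0.3579,-0.9338)
member 3 (1-3): L=2.8359, (cx,cy)=(0.9948,-0.1023)
member 4 (2-3): L=3.8783, (cx,cy)=(0.3380,0.9411)
member 5 (2-4): L=2.9550, (cx,cy)=(1.0000,0.0000)
member 6 (3-4): L=4.0032, (cx,cy)=(0.4107,-0.9118)
member 7 (3-5): L=2.9708, (cx,cy)=(0.9947,0.1030)
member 8 (4-5): L=4.1676, (cx,cy)=(0.3146,0.9492)
solve A·x = −loads:
  F[0-1] = -242.0024 N (compression)
  F[0-2] = -392.3934 N (compression)
  F[1-2] = +264.5769 N (tension)
  F[1-3] = -172.6752 N (compression)
  F[2-3] = +215.0017 N (tension)
  F[2-4] = +99.0919 N (tension)
  F[3-4] = -241.2897 N (compression)
  F[3-5] = -0.0000 N (compression)
  F[4-5] = +0.0000 N (tension)
  Rx@0 = +469.4800 N
  Ry@0 = +229.3966 N
  Ry@4 = +220.0034 N

-241.290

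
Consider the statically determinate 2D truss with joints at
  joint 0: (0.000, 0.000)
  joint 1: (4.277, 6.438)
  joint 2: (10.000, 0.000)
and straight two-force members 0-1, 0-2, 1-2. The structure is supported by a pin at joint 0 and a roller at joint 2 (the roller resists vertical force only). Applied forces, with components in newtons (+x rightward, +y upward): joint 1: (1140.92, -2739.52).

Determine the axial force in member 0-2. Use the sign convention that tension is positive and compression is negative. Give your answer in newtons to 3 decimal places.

1694.514

N=3 nodes, M=3 members, R=3 reactions → 2N=6, M+R=6
member 0 (0-1): L=7.7292, (cx,cy)=(0.5534,0.8329)
member 1 (0-2): L=10.0000, (cx,cy)=(1.0000,0.0000)
member 2 (1-2): L=8.6140, (cx,cy)=(0.6644,-0.7474)
solve A·x = −loads:
  F[0-1] = -1000.4299 N (compression)
  F[0-2] = +1694.5138 N (tension)
  F[1-2] = -2550.4980 N (compression)
  Rx@0 = -1140.9200 N
  Ry@0 = +833.3030 N
  Ry@2 = +1906.2170 N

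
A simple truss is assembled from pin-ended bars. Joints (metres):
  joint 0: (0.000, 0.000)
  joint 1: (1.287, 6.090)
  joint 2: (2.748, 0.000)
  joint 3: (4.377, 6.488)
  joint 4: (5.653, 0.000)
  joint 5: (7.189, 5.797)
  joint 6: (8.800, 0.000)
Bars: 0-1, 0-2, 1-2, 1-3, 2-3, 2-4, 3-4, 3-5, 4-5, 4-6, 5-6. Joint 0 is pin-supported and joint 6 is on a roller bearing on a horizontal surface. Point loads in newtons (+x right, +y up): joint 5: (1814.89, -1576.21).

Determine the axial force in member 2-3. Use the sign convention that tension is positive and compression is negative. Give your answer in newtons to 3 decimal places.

N=7 nodes, M=11 members, R=3 reactions → 2N=14, M+R=14
member 0 (0-1): L=6.2245, (cx,cy)=(0.2068,0.9784)
member 1 (0-2): L=2.7480, (cx,cy)=(1.0000,0.0000)
member 2 (1-2): L=6.2628, (cx,cy)=(0.2333,-0.9724)
member 3 (1-3): L=3.1155, (cx,cy)=(0.9918,0.1277)
member 4 (2-3): L=6.6894, (cx,cy)=(0.2435,0.9699)
member 5 (2-4): L=2.9050, (cx,cy)=(1.0000,0.0000)
member 6 (3-4): L=6.6123, (cx,cy)=(0.1930,-0.9812)
member 7 (3-5): L=2.8957, (cx,cy)=(0.9711,-0.2386)
member 8 (4-5): L=5.9970, (cx,cy)=(0.2561,0.9666)
member 9 (4-6): L=3.1470, (cx,cy)=(1.0000,0.0000)
member 10 (5-6): L=6.0167, (cx,cy)=(0.2678,-0.9635)
solve A·x = −loads:
  F[0-1] = +927.0373 N (tension)
  F[0-2] = +1623.2126 N (tension)
  F[1-2] = -880.1543 N (compression)
  F[1-3] = +400.2815 N (tension)
  F[2-3] = +882.4350 N (tension)
  F[2-4] = +1202.9972 N (tension)
  F[3-4] = -1132.3465 N (compression)
  F[3-5] = +855.1107 N (tension)
  F[4-5] = +1149.4030 N (tension)
  F[4-6] = +690.0913 N (tension)
  F[5-6] = -2577.3207 N (compression)
  Rx@0 = -1814.8900 N
  Ry@0 = -907.0049 N
  Ry@6 = +2483.2149 N

882.435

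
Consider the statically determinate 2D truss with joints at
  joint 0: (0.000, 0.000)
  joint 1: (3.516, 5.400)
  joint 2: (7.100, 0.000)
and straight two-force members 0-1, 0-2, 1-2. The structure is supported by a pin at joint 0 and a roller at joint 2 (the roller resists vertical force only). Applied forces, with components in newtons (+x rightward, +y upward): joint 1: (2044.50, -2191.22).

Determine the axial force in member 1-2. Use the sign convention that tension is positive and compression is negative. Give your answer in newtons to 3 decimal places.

N=3 nodes, M=3 members, R=3 reactions → 2N=6, M+R=6
member 0 (0-1): L=6.4438, (cx,cy)=(0.5456,0.8380)
member 1 (0-2): L=7.1000, (cx,cy)=(1.0000,0.0000)
member 2 (1-2): L=6.4811, (cx,cy)=(0.5530,-0.8332)
solve A·x = −loads:
  F[0-1] = +535.6314 N (tension)
  F[0-2] = +1752.2366 N (tension)
  F[1-2] = -3168.6592 N (compression)
  Rx@0 = -2044.5000 N
  Ry@0 = -448.8687 N
  Ry@2 = +2640.0887 N

-3168.659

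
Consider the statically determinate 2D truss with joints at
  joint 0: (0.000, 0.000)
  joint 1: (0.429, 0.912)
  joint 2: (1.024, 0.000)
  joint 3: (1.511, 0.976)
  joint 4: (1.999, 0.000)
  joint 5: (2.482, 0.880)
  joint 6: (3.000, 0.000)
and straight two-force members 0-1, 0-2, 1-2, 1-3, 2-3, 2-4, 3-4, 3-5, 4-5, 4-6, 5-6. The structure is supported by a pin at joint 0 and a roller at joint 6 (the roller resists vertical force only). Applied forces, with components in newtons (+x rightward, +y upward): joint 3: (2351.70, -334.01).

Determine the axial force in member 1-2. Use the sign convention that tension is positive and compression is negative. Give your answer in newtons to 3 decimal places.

-669.815

N=7 nodes, M=11 members, R=3 reactions → 2N=14, M+R=14
member 0 (0-1): L=1.0079, (cx,cy)=(0.4257,0.9049)
member 1 (0-2): L=1.0240, (cx,cy)=(1.0000,0.0000)
member 2 (1-2): L=1.0889, (cx,cy)=(0.5464,-0.8375)
member 3 (1-3): L=1.0839, (cx,cy)=(0.9983,0.0590)
member 4 (2-3): L=1.0908, (cx,cy)=(0.4465,0.8948)
member 5 (2-4): L=0.9750, (cx,cy)=(1.0000,0.0000)
member 6 (3-4): L=1.0912, (cx,cy)=(0.4472,-0.8944)
member 7 (3-5): L=0.9757, (cx,cy)=(0.9951,-0.0984)
member 8 (4-5): L=1.0038, (cx,cy)=(0.4812,0.8766)
member 9 (4-6): L=1.0010, (cx,cy)=(1.0000,0.0000)
member 10 (5-6): L=1.0211, (cx,cy)=(0.5073,-0.8618)
solve A·x = −loads:
  F[0-1] = +662.3000 N (tension)
  F[0-2] = +2069.7896 N (tension)
  F[1-2] = -669.8149 N (compression)
  F[1-3] = +649.0350 N (tension)
  F[2-3] = +626.9411 N (tension)
  F[2-4] = +1423.8808 N (tension)
  F[3-4] = -932.1683 N (compression)
  F[3-5] = -1011.9121 N (compression)
  F[4-5] = +951.0862 N (tension)
  F[4-6] = +549.3838 N (tension)
  F[5-6] = -1083.0058 N (compression)
  Rx@0 = -2351.7000 N
  Ry@0 = -599.3061 N
  Ry@6 = +933.3161 N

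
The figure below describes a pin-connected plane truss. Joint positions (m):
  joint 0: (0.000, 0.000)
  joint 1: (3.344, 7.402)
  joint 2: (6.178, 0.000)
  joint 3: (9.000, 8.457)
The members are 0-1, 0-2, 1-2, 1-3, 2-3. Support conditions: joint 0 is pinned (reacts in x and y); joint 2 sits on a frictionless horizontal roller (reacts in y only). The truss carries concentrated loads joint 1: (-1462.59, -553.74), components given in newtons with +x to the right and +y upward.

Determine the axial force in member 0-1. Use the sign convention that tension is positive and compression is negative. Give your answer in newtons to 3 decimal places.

N=4 nodes, M=5 members, R=3 reactions → 2N=8, M+R=8
member 0 (0-1): L=8.1223, (cx,cy)=(0.4117,0.9113)
member 1 (0-2): L=6.1780, (cx,cy)=(1.0000,0.0000)
member 2 (1-2): L=7.9260, (cx,cy)=(0.3576,-0.9339)
member 3 (1-3): L=5.7536, (cx,cy)=(0.9830,0.1834)
member 4 (2-3): L=8.9154, (cx,cy)=(0.3165,0.9486)
solve A·x = −loads:
  F[0-1] = -2201.6225 N (compression)
  F[0-2] = -556.1700 N (compression)
  F[1-2] = +1555.4665 N (tension)
  F[1-3] = +0.0000 N (tension)
  F[2-3] = -0.0000 N (compression)
  Rx@0 = +1462.5900 N
  Ry@0 = +2006.3759 N
  Ry@2 = -1452.6359 N

-2201.622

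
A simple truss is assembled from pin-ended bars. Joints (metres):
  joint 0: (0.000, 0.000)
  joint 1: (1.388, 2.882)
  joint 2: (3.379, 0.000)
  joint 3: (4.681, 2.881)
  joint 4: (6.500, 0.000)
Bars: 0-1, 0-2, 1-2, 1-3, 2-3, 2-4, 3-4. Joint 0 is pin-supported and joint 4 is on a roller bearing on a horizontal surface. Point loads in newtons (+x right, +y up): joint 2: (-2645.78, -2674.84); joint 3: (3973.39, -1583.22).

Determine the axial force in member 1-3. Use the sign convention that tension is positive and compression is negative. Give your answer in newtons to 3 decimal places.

N=5 nodes, M=7 members, R=3 reactions → 2N=10, M+R=10
member 0 (0-1): L=3.1988, (cx,cy)=(0.4339,0.9010)
member 1 (0-2): L=3.3790, (cx,cy)=(1.0000,0.0000)
member 2 (1-2): L=3.5029, (cx,cy)=(0.5684,-0.8228)
member 3 (1-3): L=3.2930, (cx,cy)=(1.0000,-0.0003)
member 4 (2-3): L=3.1615, (cx,cy)=(0.4118,0.9113)
member 5 (2-4): L=3.1210, (cx,cy)=(1.0000,0.0000)
member 6 (3-4): L=3.4072, (cx,cy)=(0.5339,-0.8456)
solve A·x = −loads:
  F[0-1] = +37.4446 N (tension)
  F[0-2] = +1311.3624 N (tension)
  F[1-2] = -41.0182 N (compression)
  F[1-3] = +39.5620 N (tension)
  F[2-3] = +2972.3436 N (tension)
  F[2-4] = +2709.7455 N (tension)
  F[3-4] = -5075.6510 N (compression)
  Rx@0 = -1327.6100 N
  Ry@0 = -33.7360 N
  Ry@4 = +4291.7960 N

39.562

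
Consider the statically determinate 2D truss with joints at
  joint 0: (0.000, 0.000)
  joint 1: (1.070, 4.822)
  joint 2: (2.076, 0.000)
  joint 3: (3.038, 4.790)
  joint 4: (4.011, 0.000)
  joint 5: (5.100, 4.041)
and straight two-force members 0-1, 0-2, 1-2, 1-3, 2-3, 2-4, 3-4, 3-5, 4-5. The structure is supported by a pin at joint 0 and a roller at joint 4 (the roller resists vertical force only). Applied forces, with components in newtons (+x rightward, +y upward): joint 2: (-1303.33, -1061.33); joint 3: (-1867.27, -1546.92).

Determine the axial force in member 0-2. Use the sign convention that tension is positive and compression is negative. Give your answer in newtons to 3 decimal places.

N=6 nodes, M=9 members, R=3 reactions → 2N=12, M+R=12
member 0 (0-1): L=4.9393, (cx,cy)=(0.2166,0.9763)
member 1 (0-2): L=2.0760, (cx,cy)=(1.0000,0.0000)
member 2 (1-2): L=4.9258, (cx,cy)=(0.2042,-0.9789)
member 3 (1-3): L=1.9683, (cx,cy)=(0.9999,-0.0163)
member 4 (2-3): L=4.8856, (cx,cy)=(0.1969,0.9804)
member 5 (2-4): L=1.9350, (cx,cy)=(1.0000,0.0000)
member 6 (3-4): L=4.8878, (cx,cy)=(0.1991,-0.9800)
member 7 (3-5): L=2.1938, (cx,cy)=(0.9399,-0.3414)
member 8 (4-5): L=4.1852, (cx,cy)=(0.2602,0.9656)
solve A·x = −loads:
  F[0-1] = -3193.0124 N (compression)
  F[0-2] = -2478.8967 N (compression)
  F[1-2] = +3206.6734 N (tension)
  F[1-3] = -1346.7799 N (compression)
  F[2-3] = -2119.2448 N (compression)
  F[2-4] = -103.3818 N (compression)
  F[3-4] = +519.3341 N (tension)
  F[3-5] = -0.0000 N (tension)
  F[4-5] = +0.0000 N (tension)
  Rx@0 = +3170.6000 N
  Ry@0 = +3117.1902 N
  Ry@4 = -508.9402 N

-2478.897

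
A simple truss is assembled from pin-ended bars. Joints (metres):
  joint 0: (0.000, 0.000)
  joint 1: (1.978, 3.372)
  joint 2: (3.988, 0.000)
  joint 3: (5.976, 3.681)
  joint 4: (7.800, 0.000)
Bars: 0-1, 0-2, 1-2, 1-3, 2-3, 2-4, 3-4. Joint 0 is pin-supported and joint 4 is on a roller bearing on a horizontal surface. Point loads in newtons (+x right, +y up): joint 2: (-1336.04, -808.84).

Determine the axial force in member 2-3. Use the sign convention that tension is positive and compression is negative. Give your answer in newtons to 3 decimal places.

509.260

N=5 nodes, M=7 members, R=3 reactions → 2N=10, M+R=10
member 0 (0-1): L=3.9093, (cx,cy)=(0.5060,0.8626)
member 1 (0-2): L=3.9880, (cx,cy)=(1.0000,0.0000)
member 2 (1-2): L=3.9256, (cx,cy)=(0.5120,-0.8590)
member 3 (1-3): L=4.0099, (cx,cy)=(0.9970,0.0771)
member 4 (2-3): L=4.1835, (cx,cy)=(0.4752,0.8799)
member 5 (2-4): L=3.8120, (cx,cy)=(1.0000,0.0000)
member 6 (3-4): L=4.1081, (cx,cy)=(0.4440,-0.8960)
solve A·x = −loads:
  F[0-1] = -458.2851 N (compression)
  F[0-2] = -1104.1620 N (compression)
  F[1-2] = +419.9818 N (tension)
  F[1-3] = -448.2505 N (compression)
  F[2-3] = +509.2596 N (tension)
  F[2-4] = +204.9190 N (tension)
  F[3-4] = -461.5318 N (compression)
  Rx@0 = +1336.0400 N
  Ry@0 = +395.2946 N
  Ry@4 = +413.5454 N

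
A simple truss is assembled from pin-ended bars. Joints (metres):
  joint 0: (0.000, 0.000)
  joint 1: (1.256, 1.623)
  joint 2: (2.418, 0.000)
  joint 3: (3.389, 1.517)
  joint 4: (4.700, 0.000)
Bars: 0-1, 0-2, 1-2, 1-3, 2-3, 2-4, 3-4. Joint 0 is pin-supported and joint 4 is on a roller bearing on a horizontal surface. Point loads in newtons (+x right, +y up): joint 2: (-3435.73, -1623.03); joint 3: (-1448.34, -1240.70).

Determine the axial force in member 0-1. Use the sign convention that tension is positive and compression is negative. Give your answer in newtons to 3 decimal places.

N=5 nodes, M=7 members, R=3 reactions → 2N=10, M+R=10
member 0 (0-1): L=2.0522, (cx,cy)=(0.6120,0.7908)
member 1 (0-2): L=2.4180, (cx,cy)=(1.0000,0.0000)
member 2 (1-2): L=1.9961, (cx,cy)=(0.5821,-0.8131)
member 3 (1-3): L=2.1356, (cx,cy)=(0.9988,-0.0496)
member 4 (2-3): L=1.8011, (cx,cy)=(0.5391,0.8422)
member 5 (2-4): L=2.2820, (cx,cy)=(1.0000,0.0000)
member 6 (3-4): L=2.0050, (cx,cy)=(0.6539,-0.7566)
solve A·x = −loads:
  F[0-1] = -2025.1540 N (compression)
  F[0-2] = -3644.6435 N (compression)
  F[1-2] = +2120.9661 N (tension)
  F[1-3] = -2477.1752 N (compression)
  F[2-3] = -120.5189 N (compression)
  F[2-4] = +1090.7539 N (tension)
  F[3-4] = -1668.1598 N (compression)
  Rx@0 = +4884.0700 N
  Ry@0 = +1601.5838 N
  Ry@4 = +1262.1462 N

-2025.154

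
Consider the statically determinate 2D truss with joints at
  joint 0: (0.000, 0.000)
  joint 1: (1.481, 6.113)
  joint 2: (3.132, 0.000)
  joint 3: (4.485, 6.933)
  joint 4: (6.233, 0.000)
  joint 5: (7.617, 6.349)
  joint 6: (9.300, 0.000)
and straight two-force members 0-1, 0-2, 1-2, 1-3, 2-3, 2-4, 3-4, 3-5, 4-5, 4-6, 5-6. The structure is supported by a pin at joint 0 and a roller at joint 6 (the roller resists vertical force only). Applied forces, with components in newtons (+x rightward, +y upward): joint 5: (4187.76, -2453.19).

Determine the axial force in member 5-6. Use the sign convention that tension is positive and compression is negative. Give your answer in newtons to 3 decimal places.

-5036.311

N=7 nodes, M=11 members, R=3 reactions → 2N=14, M+R=14
member 0 (0-1): L=6.2898, (cx,cy)=(0.2355,0.9719)
member 1 (0-2): L=3.1320, (cx,cy)=(1.0000,0.0000)
member 2 (1-2): L=6.3320, (cx,cy)=(0.2607,-0.9654)
member 3 (1-3): L=3.1139, (cx,cy)=(0.9647,0.2633)
member 4 (2-3): L=7.0638, (cx,cy)=(0.1915,0.9815)
member 5 (2-4): L=3.1010, (cx,cy)=(1.0000,0.0000)
member 6 (3-4): L=7.1500, (cx,cy)=(0.2445,-0.9697)
member 7 (3-5): L=3.1860, (cx,cy)=(0.9831,-0.1833)
member 8 (4-5): L=6.4981, (cx,cy)=(0.2130,0.9771)
member 9 (4-6): L=3.0670, (cx,cy)=(1.0000,0.0000)
member 10 (5-6): L=6.5683, (cx,cy)=(0.2562,-0.9666)
solve A·x = −loads:
  F[0-1] = +2484.8493 N (tension)
  F[0-2] = +3602.6800 N (tension)
  F[1-2] = -2175.6838 N (compression)
  F[1-3] = +1194.5248 N (tension)
  F[2-3] = +2140.0496 N (tension)
  F[2-4] = +2625.4908 N (tension)
  F[3-4] = -2928.6655 N (compression)
  F[3-5] = +2317.5268 N (tension)
  F[4-5] = +2906.4838 N (tension)
  F[4-6] = +1290.4615 N (tension)
  F[5-6] = -5036.3110 N (compression)
  Rx@0 = -4187.7600 N
  Ry@0 = -2414.9860 N
  Ry@6 = +4868.1760 N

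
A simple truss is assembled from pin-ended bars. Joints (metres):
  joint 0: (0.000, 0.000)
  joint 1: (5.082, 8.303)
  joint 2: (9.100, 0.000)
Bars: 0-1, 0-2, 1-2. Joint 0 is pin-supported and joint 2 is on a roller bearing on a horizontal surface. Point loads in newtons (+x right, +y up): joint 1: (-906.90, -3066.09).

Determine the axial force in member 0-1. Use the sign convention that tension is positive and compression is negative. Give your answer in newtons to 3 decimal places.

-2557.417

N=3 nodes, M=3 members, R=3 reactions → 2N=6, M+R=6
member 0 (0-1): L=9.7348, (cx,cy)=(0.5220,0.8529)
member 1 (0-2): L=9.1000, (cx,cy)=(1.0000,0.0000)
member 2 (1-2): L=9.2241, (cx,cy)=(0.4356,-0.9001)
solve A·x = −loads:
  F[0-1] = -2557.4168 N (compression)
  F[0-2] = +428.1843 N (tension)
  F[1-2] = -982.9809 N (compression)
  Rx@0 = +906.9000 N
  Ry@0 = +2181.2682 N
  Ry@2 = +884.8218 N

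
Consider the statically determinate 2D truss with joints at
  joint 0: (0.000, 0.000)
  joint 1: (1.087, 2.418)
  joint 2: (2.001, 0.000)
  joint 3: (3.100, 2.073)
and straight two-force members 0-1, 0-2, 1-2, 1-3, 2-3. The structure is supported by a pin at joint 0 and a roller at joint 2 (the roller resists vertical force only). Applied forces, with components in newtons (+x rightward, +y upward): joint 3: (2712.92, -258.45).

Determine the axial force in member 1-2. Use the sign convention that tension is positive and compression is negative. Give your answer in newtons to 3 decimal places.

-3635.050

N=4 nodes, M=5 members, R=3 reactions → 2N=8, M+R=8
member 0 (0-1): L=2.6511, (cx,cy)=(0.4100,0.9121)
member 1 (0-2): L=2.0010, (cx,cy)=(1.0000,0.0000)
member 2 (1-2): L=2.5850, (cx,cy)=(0.3536,-0.9354)
member 3 (1-3): L=2.0424, (cx,cy)=(0.9856,-0.1689)
member 4 (2-3): L=2.3463, (cx,cy)=(0.4684,0.8835)
solve A·x = −loads:
  F[0-1] = +3237.1001 N (tension)
  F[0-2] = +1385.6455 N (tension)
  F[1-2] = -3635.0499 N (compression)
  F[1-3] = +2650.6513 N (tension)
  F[2-3] = +214.2639 N (tension)
  Rx@0 = -2712.9200 N
  Ry@0 = -2952.4836 N
  Ry@2 = +3210.9336 N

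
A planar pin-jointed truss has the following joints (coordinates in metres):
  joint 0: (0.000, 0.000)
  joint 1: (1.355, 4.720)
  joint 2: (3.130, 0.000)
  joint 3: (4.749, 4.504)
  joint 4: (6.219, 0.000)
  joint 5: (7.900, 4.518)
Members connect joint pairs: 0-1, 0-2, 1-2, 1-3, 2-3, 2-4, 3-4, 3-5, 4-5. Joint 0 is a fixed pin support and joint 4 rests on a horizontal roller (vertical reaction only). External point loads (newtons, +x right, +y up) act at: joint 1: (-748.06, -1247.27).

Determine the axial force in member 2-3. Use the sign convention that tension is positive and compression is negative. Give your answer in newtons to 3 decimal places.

N=6 nodes, M=9 members, R=3 reactions → 2N=12, M+R=12
member 0 (0-1): L=4.9106, (cx,cy)=(0.2759,0.9612)
member 1 (0-2): L=3.1300, (cx,cy)=(1.0000,0.0000)
member 2 (1-2): L=5.0427, (cx,cy)=(0.3520,-0.9360)
member 3 (1-3): L=3.4009, (cx,cy)=(0.9980,-0.0635)
member 4 (2-3): L=4.7861, (cx,cy)=(0.3383,0.9410)
member 5 (2-4): L=3.0890, (cx,cy)=(1.0000,0.0000)
member 6 (3-4): L=4.7378, (cx,cy)=(0.3103,-0.9506)
member 7 (3-5): L=3.1510, (cx,cy)=(1.0000,0.0044)
member 8 (4-5): L=4.8206, (cx,cy)=(0.3487,0.9372)
solve A·x = −loads:
  F[0-1] = -1605.5984 N (compression)
  F[0-2] = -305.0253 N (compression)
  F[1-2] = +302.7388 N (tension)
  F[1-3] = +198.8650 N (tension)
  F[2-3] = -301.1152 N (compression)
  F[2-4] = -96.6058 N (compression)
  F[3-4] = +311.3610 N (tension)
  F[3-5] = +0.0000 N (tension)
  F[4-5] = -0.0000 N (compression)
  Rx@0 = +748.0600 N
  Ry@0 = +1543.2649 N
  Ry@4 = -295.9949 N

-301.115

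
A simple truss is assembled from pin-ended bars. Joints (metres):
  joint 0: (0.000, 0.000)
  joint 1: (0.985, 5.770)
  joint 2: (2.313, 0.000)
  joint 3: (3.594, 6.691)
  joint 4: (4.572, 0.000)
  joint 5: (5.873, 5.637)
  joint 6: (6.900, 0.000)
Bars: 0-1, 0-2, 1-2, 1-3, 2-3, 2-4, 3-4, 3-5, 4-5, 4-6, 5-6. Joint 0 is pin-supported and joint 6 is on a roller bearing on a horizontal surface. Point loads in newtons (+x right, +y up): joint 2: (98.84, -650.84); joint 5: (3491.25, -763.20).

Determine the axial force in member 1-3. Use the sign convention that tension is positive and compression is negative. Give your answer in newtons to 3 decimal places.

906.618

N=7 nodes, M=11 members, R=3 reactions → 2N=14, M+R=14
member 0 (0-1): L=5.8535, (cx,cy)=(0.1683,0.9857)
member 1 (0-2): L=2.3130, (cx,cy)=(1.0000,0.0000)
member 2 (1-2): L=5.9209, (cx,cy)=(0.2243,-0.9745)
member 3 (1-3): L=2.7668, (cx,cy)=(0.9430,0.3329)
member 4 (2-3): L=6.8125, (cx,cy)=(0.1880,0.9822)
member 5 (2-4): L=2.2590, (cx,cy)=(1.0000,0.0000)
member 6 (3-4): L=6.7621, (cx,cy)=(0.1446,-0.9895)
member 7 (3-5): L=2.5109, (cx,cy)=(0.9076,-0.4198)
member 8 (4-5): L=5.7852, (cx,cy)=(0.2249,0.9744)
member 9 (4-6): L=2.3280, (cx,cy)=(1.0000,0.0000)
member 10 (5-6): L=5.7298, (cx,cy)=(0.1792,-0.9838)
solve A·x = −loads:
  F[0-1] = +2339.2958 N (tension)
  F[0-2] = +3196.4421 N (tension)
  F[1-2] = -2056.5417 N (compression)
  F[1-3] = +906.6180 N (tension)
  F[2-3] = +2703.2045 N (tension)
  F[2-4] = +2128.0361 N (tension)
  F[3-4] = -3888.1995 N (compression)
  F[3-5] = +2121.5222 N (tension)
  F[4-5] = +3948.4567 N (tension)
  F[4-6] = +677.7393 N (tension)
  F[5-6] = -3781.2116 N (compression)
  Rx@0 = -3590.0900 N
  Ry@0 = -2305.9372 N
  Ry@6 = +3719.9772 N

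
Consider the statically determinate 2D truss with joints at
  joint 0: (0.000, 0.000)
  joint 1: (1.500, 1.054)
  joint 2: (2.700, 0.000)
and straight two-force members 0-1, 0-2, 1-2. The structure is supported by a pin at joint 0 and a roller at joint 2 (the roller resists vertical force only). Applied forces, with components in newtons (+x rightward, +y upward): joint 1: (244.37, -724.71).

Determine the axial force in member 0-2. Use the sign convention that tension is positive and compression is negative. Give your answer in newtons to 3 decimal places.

566.996

N=3 nodes, M=3 members, R=3 reactions → 2N=6, M+R=6
member 0 (0-1): L=1.8333, (cx,cy)=(0.8182,0.5749)
member 1 (0-2): L=2.7000, (cx,cy)=(1.0000,0.0000)
member 2 (1-2): L=1.5972, (cx,cy)=(0.7513,-0.6599)
solve A·x = −loads:
  F[0-1] = -394.3092 N (compression)
  F[0-2] = +566.9960 N (tension)
  F[1-2] = -754.6522 N (compression)
  Rx@0 = -244.3700 N
  Ry@0 = +226.6985 N
  Ry@2 = +498.0115 N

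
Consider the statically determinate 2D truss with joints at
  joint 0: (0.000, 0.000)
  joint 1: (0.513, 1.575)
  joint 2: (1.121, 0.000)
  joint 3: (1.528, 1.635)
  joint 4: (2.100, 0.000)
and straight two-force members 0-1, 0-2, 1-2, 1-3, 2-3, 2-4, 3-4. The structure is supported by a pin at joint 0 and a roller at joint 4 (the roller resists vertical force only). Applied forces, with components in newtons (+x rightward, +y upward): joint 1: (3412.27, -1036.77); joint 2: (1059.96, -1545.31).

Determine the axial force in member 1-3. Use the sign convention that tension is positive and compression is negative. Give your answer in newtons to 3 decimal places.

N=5 nodes, M=7 members, R=3 reactions → 2N=10, M+R=10
member 0 (0-1): L=1.6564, (cx,cy)=(0.3097,0.9508)
member 1 (0-2): L=1.1210, (cx,cy)=(1.0000,0.0000)
member 2 (1-2): L=1.6883, (cx,cy)=(0.3601,-0.9329)
member 3 (1-3): L=1.0168, (cx,cy)=(0.9983,0.0590)
member 4 (2-3): L=1.6849, (cx,cy)=(0.2416,0.9704)
member 5 (2-4): L=0.9790, (cx,cy)=(1.0000,0.0000)
member 6 (3-4): L=1.7322, (cx,cy)=(0.3302,-0.9439)
solve A·x = −loads:
  F[0-1] = +1109.8589 N (tension)
  F[0-2] = +4128.5064 N (tension)
  F[1-2] = -2382.5990 N (compression)
  F[1-3] = -2214.3601 N (compression)
  F[2-3] = +3883.0324 N (tension)
  F[2-4] = +1272.5240 N (tension)
  F[3-4] = -3853.5426 N (compression)
  Rx@0 = -4472.2300 N
  Ry@0 = -1055.2918 N
  Ry@4 = +3637.3718 N

-2214.360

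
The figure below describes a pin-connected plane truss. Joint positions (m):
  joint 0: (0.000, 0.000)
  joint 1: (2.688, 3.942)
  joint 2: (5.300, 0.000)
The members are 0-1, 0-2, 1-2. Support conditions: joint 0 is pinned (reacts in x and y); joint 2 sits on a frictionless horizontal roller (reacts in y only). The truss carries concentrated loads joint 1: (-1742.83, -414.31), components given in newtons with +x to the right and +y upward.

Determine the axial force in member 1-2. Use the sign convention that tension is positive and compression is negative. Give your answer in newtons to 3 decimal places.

1302.944

N=3 nodes, M=3 members, R=3 reactions → 2N=6, M+R=6
member 0 (0-1): L=4.7712, (cx,cy)=(0.5634,0.8262)
member 1 (0-2): L=5.3000, (cx,cy)=(1.0000,0.0000)
member 2 (1-2): L=4.7288, (cx,cy)=(0.5524,-0.8336)
solve A·x = −loads:
  F[0-1] = -1816.0906 N (compression)
  F[0-2] = -719.6884 N (compression)
  F[1-2] = +1302.9441 N (tension)
  Rx@0 = +1742.8300 N
  Ry@0 = +1500.4554 N
  Ry@2 = -1086.1454 N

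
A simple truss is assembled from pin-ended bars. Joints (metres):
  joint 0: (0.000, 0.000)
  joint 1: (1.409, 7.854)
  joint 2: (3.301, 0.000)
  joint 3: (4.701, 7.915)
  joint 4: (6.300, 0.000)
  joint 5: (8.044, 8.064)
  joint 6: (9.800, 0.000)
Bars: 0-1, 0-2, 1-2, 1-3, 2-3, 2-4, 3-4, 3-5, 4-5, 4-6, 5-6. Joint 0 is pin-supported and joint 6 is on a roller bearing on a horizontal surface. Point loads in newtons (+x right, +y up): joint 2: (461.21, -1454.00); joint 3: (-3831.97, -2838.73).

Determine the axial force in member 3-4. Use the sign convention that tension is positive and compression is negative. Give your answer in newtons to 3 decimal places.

N=7 nodes, M=11 members, R=3 reactions → 2N=14, M+R=14
member 0 (0-1): L=7.9794, (cx,cy)=(0.1766,0.9843)
member 1 (0-2): L=3.3010, (cx,cy)=(1.0000,0.0000)
member 2 (1-2): L=8.0787, (cx,cy)=(0.2342,-0.9722)
member 3 (1-3): L=3.2926, (cx,cy)=(0.9998,0.0185)
member 4 (2-3): L=8.0379, (cx,cy)=(0.1742,0.9847)
member 5 (2-4): L=2.9990, (cx,cy)=(1.0000,0.0000)
member 6 (3-4): L=8.0749, (cx,cy)=(0.1980,-0.9802)
member 7 (3-5): L=3.3463, (cx,cy)=(0.9990,0.0445)
member 8 (4-5): L=8.2504, (cx,cy)=(0.2114,0.9774)
member 9 (4-6): L=3.5000, (cx,cy)=(1.0000,0.0000)
member 10 (5-6): L=8.2530, (cx,cy)=(0.2128,-0.9771)
solve A·x = −loads:
  F[0-1] = -5624.5326 N (compression)
  F[0-2] = -2377.5800 N (compression)
  F[1-2] = +5650.3677 N (tension)
  F[1-3] = -2316.8759 N (compression)
  F[2-3] = -4101.9261 N (compression)
  F[2-4] = -801.0360 N (compression)
  F[3-4] = +1293.3189 N (tension)
  F[3-5] = +545.4727 N (tension)
  F[4-5] = -1297.0165 N (compression)
  F[4-6] = -270.7646 N (compression)
  F[5-6] = +1272.5594 N (tension)
  Rx@0 = +3370.7600 N
  Ry@0 = +5536.1503 N
  Ry@6 = -1243.4203 N

1293.319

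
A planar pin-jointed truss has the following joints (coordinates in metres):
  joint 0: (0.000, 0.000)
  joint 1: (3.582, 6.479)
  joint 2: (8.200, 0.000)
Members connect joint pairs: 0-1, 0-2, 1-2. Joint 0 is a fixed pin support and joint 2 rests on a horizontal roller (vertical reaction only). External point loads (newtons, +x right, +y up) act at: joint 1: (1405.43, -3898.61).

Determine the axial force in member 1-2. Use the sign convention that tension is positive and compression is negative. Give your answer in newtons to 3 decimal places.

-3455.019

N=3 nodes, M=3 members, R=3 reactions → 2N=6, M+R=6
member 0 (0-1): L=7.4033, (cx,cy)=(0.4838,0.8752)
member 1 (0-2): L=8.2000, (cx,cy)=(1.0000,0.0000)
member 2 (1-2): L=7.9563, (cx,cy)=(0.5804,-0.8143)
solve A·x = −loads:
  F[0-1] = -1239.9187 N (compression)
  F[0-2] = +2005.3539 N (tension)
  F[1-2] = -3455.0194 N (compression)
  Rx@0 = -1405.4300 N
  Ry@0 = +1085.1220 N
  Ry@2 = +2813.4880 N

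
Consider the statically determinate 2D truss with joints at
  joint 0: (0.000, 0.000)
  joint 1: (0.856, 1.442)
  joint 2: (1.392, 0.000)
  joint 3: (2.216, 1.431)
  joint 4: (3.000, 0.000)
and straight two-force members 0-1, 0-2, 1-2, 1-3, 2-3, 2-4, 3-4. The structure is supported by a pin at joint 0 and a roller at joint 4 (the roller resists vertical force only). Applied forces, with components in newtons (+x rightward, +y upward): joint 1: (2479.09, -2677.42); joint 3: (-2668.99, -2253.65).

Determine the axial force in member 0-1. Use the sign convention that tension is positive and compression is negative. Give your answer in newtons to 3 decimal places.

-3004.881

N=5 nodes, M=7 members, R=3 reactions → 2N=10, M+R=10
member 0 (0-1): L=1.6769, (cx,cy)=(0.5105,0.8599)
member 1 (0-2): L=1.3920, (cx,cy)=(1.0000,0.0000)
member 2 (1-2): L=1.5384, (cx,cy)=(0.3484,-0.9373)
member 3 (1-3): L=1.3600, (cx,cy)=(1.0000,-0.0081)
member 4 (2-3): L=1.6513, (cx,cy)=(0.4990,0.8666)
member 5 (2-4): L=1.6080, (cx,cy)=(1.0000,0.0000)
member 6 (3-4): L=1.6317, (cx,cy)=(0.4805,-0.8770)
solve A·x = −loads:
  F[0-1] = -3004.8814 N (compression)
  F[0-2] = +1343.9600 N (tension)
  F[1-2] = -65.3310 N (compression)
  F[1-3] = -3990.3182 N (compression)
  F[2-3] = +70.6641 N (tension)
  F[2-4] = +1285.9359 N (tension)
  F[3-4] = -2676.3400 N (compression)
  Rx@0 = +189.9000 N
  Ry@0 = +2583.9090 N
  Ry@4 = +2347.1610 N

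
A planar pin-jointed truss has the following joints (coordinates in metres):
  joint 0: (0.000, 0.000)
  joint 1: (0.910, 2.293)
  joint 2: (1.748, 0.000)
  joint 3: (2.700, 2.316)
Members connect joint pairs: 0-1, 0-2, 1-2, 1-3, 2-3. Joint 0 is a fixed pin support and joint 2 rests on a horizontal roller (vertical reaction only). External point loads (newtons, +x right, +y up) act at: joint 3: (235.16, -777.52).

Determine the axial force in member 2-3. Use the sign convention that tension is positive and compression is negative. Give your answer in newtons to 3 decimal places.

N=4 nodes, M=5 members, R=3 reactions → 2N=8, M+R=8
member 0 (0-1): L=2.4670, (cx,cy)=(0.3689,0.9295)
member 1 (0-2): L=1.7480, (cx,cy)=(1.0000,0.0000)
member 2 (1-2): L=2.4413, (cx,cy)=(0.3433,-0.9392)
member 3 (1-3): L=1.7901, (cx,cy)=(0.9999,0.0128)
member 4 (2-3): L=2.5040, (cx,cy)=(0.3802,0.9249)
solve A·x = −loads:
  F[0-1] = +790.7955 N (tension)
  F[0-2] = -56.5434 N (compression)
  F[1-2] = -774.9464 N (compression)
  F[1-3] = +557.7540 N (tension)
  F[2-3] = -848.3923 N (compression)
  Rx@0 = -235.1600 N
  Ry@0 = -735.0284 N
  Ry@2 = +1512.5484 N

-848.392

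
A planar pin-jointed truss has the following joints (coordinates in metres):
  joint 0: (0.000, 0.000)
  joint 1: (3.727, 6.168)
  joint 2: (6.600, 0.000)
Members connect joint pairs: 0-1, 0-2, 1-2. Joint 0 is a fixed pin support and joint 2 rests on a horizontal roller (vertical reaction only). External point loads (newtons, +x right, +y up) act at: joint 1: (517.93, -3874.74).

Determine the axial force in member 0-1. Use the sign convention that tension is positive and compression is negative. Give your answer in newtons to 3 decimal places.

-1405.162

N=3 nodes, M=3 members, R=3 reactions → 2N=6, M+R=6
member 0 (0-1): L=7.2066, (cx,cy)=(0.5172,0.8559)
member 1 (0-2): L=6.6000, (cx,cy)=(1.0000,0.0000)
member 2 (1-2): L=6.8043, (cx,cy)=(0.4222,-0.9065)
solve A·x = −loads:
  F[0-1] = -1405.1621 N (compression)
  F[0-2] = +1244.6327 N (tension)
  F[1-2] = -2947.7345 N (compression)
  Rx@0 = -517.9300 N
  Ry@0 = +1202.6569 N
  Ry@2 = +2672.0831 N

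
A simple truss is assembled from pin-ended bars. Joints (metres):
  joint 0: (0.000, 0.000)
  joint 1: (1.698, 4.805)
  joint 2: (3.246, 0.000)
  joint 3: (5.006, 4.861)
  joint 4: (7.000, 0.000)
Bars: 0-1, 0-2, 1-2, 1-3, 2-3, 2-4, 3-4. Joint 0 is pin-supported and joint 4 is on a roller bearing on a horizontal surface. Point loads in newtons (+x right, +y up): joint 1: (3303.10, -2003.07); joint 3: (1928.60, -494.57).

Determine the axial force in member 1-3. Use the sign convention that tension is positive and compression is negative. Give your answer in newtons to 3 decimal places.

N=5 nodes, M=7 members, R=3 reactions → 2N=10, M+R=10
member 0 (0-1): L=5.0962, (cx,cy)=(0.3332,0.9429)
member 1 (0-2): L=3.2460, (cx,cy)=(1.0000,0.0000)
member 2 (1-2): L=5.0482, (cx,cy)=(0.3066,-0.9518)
member 3 (1-3): L=3.3085, (cx,cy)=(0.9999,0.0169)
member 4 (2-3): L=5.1698, (cx,cy)=(0.3404,0.9403)
member 5 (2-4): L=3.7540, (cx,cy)=(1.0000,0.0000)
member 6 (3-4): L=5.2541, (cx,cy)=(0.3795,-0.9252)
solve A·x = −loads:
  F[0-1] = +2066.6411 N (tension)
  F[0-2] = +4543.1167 N (tension)
  F[1-2] = -4175.3594 N (compression)
  F[1-3] = -1334.3593 N (compression)
  F[2-3] = +4226.6813 N (tension)
  F[2-4] = +1823.8446 N (tension)
  F[3-4] = -4805.7300 N (compression)
  Rx@0 = -5231.7000 N
  Ry@0 = -1948.5529 N
  Ry@4 = +4446.1929 N

-1334.359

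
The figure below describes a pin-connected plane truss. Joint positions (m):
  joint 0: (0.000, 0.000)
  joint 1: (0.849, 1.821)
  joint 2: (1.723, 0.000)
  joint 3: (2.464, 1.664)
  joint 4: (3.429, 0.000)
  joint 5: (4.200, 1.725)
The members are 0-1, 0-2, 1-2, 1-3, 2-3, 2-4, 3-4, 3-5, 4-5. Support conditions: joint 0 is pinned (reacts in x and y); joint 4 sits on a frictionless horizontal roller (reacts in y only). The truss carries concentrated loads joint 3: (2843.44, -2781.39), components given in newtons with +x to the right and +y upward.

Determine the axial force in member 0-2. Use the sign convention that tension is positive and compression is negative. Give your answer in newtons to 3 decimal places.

2565.057

N=6 nodes, M=9 members, R=3 reactions → 2N=12, M+R=12
member 0 (0-1): L=2.0092, (cx,cy)=(0.4226,0.9063)
member 1 (0-2): L=1.7230, (cx,cy)=(1.0000,0.0000)
member 2 (1-2): L=2.0199, (cx,cy)=(0.4327,-0.9015)
member 3 (1-3): L=1.6226, (cx,cy)=(0.9953,-0.0968)
member 4 (2-3): L=1.8215, (cx,cy)=(0.4068,0.9135)
member 5 (2-4): L=1.7060, (cx,cy)=(1.0000,0.0000)
member 6 (3-4): L=1.9236, (cx,cy)=(0.5017,-0.8651)
member 7 (3-5): L=1.7371, (cx,cy)=(0.9994,0.0351)
member 8 (4-5): L=1.8895, (cx,cy)=(0.4081,0.9130)
solve A·x = −loads:
  F[0-1] = +658.8025 N (tension)
  F[0-2] = +2565.0574 N (tension)
  F[1-2] = -726.2099 N (compression)
  F[1-3] = +595.4064 N (tension)
  F[2-3] = +716.6875 N (tension)
  F[2-4] = +1959.2783 N (tension)
  F[3-4] = -3905.5013 N (compression)
  F[3-5] = +0.0000 N (tension)
  F[4-5] = -0.0000 N (compression)
  Rx@0 = -2843.4400 N
  Ry@0 = -597.0962 N
  Ry@4 = +3378.4862 N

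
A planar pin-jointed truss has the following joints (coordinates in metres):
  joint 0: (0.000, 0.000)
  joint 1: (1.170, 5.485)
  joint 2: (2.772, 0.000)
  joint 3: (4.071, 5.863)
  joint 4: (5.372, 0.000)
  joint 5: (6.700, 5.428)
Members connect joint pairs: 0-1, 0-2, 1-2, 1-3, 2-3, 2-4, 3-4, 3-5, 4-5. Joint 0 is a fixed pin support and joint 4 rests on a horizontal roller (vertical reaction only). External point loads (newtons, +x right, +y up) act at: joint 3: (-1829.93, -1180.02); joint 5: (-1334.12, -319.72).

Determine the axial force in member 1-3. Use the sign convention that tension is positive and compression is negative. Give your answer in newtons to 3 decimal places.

N=6 nodes, M=9 members, R=3 reactions → 2N=12, M+R=12
member 0 (0-1): L=5.6084, (cx,cy)=(0.2086,0.9780)
member 1 (0-2): L=2.7720, (cx,cy)=(1.0000,0.0000)
member 2 (1-2): L=5.7142, (cx,cy)=(0.2804,-0.9599)
member 3 (1-3): L=2.9255, (cx,cy)=(0.9916,0.1292)
member 4 (2-3): L=6.0052, (cx,cy)=(0.2163,0.9763)
member 5 (2-4): L=2.6000, (cx,cy)=(1.0000,0.0000)
member 6 (3-4): L=6.0056, (cx,cy)=(0.2166,-0.9763)
member 7 (3-5): L=2.6647, (cx,cy)=(0.9866,-0.1632)
member 8 (4-5): L=5.5881, (cx,cy)=(0.2376,0.9714)
solve A·x = −loads:
  F[0-1] = -3631.8641 N (compression)
  F[0-2] = -2406.3860 N (compression)
  F[1-2] = +3465.6158 N (tension)
  F[1-3] = -1743.8887 N (compression)
  F[2-3] = -3407.3022 N (compression)
  F[2-4] = -697.7345 N (compression)
  F[3-4] = +2634.2063 N (tension)
  F[3-5] = -1223.4469 N (compression)
  F[4-5] = -534.7588 N (compression)
  Rx@0 = +3164.0500 N
  Ry@0 = +3551.9547 N
  Ry@4 = -2052.2147 N

-1743.889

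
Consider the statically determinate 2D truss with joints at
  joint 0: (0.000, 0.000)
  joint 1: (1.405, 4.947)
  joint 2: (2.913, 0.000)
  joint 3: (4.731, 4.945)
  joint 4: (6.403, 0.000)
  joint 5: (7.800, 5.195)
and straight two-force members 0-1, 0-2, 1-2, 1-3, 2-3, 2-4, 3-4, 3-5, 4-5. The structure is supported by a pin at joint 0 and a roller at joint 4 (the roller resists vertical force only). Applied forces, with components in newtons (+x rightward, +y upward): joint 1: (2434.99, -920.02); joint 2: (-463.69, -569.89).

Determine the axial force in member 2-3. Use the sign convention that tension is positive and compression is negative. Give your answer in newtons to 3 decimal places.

2494.665

N=6 nodes, M=9 members, R=3 reactions → 2N=12, M+R=12
member 0 (0-1): L=5.1426, (cx,cy)=(0.2732,0.9620)
member 1 (0-2): L=2.9130, (cx,cy)=(1.0000,0.0000)
member 2 (1-2): L=5.1717, (cx,cy)=(0.2916,-0.9565)
member 3 (1-3): L=3.3260, (cx,cy)=(1.0000,-0.0006)
member 4 (2-3): L=5.2686, (cx,cy)=(0.3451,0.9386)
member 5 (2-4): L=3.4900, (cx,cy)=(1.0000,0.0000)
member 6 (3-4): L=5.2200, (cx,cy)=(0.3203,-0.9473)
member 7 (3-5): L=3.0792, (cx,cy)=(0.9967,0.0812)
member 8 (4-5): L=5.3796, (cx,cy)=(0.2597,0.9657)
solve A·x = −loads:
  F[0-1] = +886.2418 N (tension)
  F[0-2] = +1729.1739 N (tension)
  F[1-2] = -1852.0314 N (compression)
  F[1-3] = -1652.8400 N (compression)
  F[2-3] = +2494.6651 N (tension)
  F[2-4] = +792.0226 N (tension)
  F[3-4] = -2472.7117 N (compression)
  F[3-5] = -0.0000 N (compression)
  F[4-5] = +0.0000 N (tension)
  Rx@0 = -1971.3000 N
  Ry@0 = -852.5253 N
  Ry@4 = +2342.4353 N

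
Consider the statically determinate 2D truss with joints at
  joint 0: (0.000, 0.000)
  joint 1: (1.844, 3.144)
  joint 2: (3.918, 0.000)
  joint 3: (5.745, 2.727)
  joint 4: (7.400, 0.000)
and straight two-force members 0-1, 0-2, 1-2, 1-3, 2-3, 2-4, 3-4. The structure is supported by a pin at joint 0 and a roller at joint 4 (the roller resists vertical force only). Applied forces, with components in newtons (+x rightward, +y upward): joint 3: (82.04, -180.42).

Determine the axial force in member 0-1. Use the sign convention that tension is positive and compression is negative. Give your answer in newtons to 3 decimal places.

-11.730

N=5 nodes, M=7 members, R=3 reactions → 2N=10, M+R=10
member 0 (0-1): L=3.6449, (cx,cy)=(0.5059,0.8626)
member 1 (0-2): L=3.9180, (cx,cy)=(1.0000,0.0000)
member 2 (1-2): L=3.7665, (cx,cy)=(0.5506,-0.8347)
member 3 (1-3): L=3.9232, (cx,cy)=(0.9943,-0.1063)
member 4 (2-3): L=3.2824, (cx,cy)=(0.5566,0.8308)
member 5 (2-4): L=3.4820, (cx,cy)=(1.0000,0.0000)
member 6 (3-4): L=3.1899, (cx,cy)=(0.5188,-0.8549)
solve A·x = −loads:
  F[0-1] = -11.7297 N (compression)
  F[0-2] = +87.9743 N (tension)
  F[1-2] = +13.8582 N (tension)
  F[1-3] = -13.6425 N (compression)
  F[2-3] = -13.9241 N (compression)
  F[2-4] = +103.3554 N (tension)
  F[3-4] = -199.2113 N (compression)
  Rx@0 = -82.0400 N
  Ry@0 = +10.1178 N
  Ry@4 = +170.3022 N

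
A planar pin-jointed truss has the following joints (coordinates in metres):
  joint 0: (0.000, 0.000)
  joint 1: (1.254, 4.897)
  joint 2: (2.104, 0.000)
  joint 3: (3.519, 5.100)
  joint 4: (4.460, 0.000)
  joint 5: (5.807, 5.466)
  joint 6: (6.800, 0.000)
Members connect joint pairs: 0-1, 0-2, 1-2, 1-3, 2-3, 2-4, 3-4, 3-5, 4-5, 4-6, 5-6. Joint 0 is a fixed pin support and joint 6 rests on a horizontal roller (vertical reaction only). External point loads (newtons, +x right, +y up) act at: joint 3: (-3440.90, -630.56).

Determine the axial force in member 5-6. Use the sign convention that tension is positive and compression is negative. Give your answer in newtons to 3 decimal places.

N=7 nodes, M=11 members, R=3 reactions → 2N=14, M+R=14
member 0 (0-1): L=5.0550, (cx,cy)=(0.2481,0.9687)
member 1 (0-2): L=2.1040, (cx,cy)=(1.0000,0.0000)
member 2 (1-2): L=4.9702, (cx,cy)=(0.1710,-0.9853)
member 3 (1-3): L=2.2741, (cx,cy)=(0.9960,0.0893)
member 4 (2-3): L=5.2927, (cx,cy)=(0.2674,0.9636)
member 5 (2-4): L=2.3560, (cx,cy)=(1.0000,0.0000)
member 6 (3-4): L=5.1861, (cx,cy)=(0.1814,-0.9834)
member 7 (3-5): L=2.3171, (cx,cy)=(0.9874,0.1580)
member 8 (4-5): L=5.6295, (cx,cy)=(0.2393,0.9710)
member 9 (4-6): L=2.3400, (cx,cy)=(1.0000,0.0000)
member 10 (5-6): L=5.5555, (cx,cy)=(0.1787,-0.9839)
solve A·x = −loads:
  F[0-1] = -2978.0070 N (compression)
  F[0-2] = -2702.1436 N (compression)
  F[1-2] = +2817.0324 N (tension)
  F[1-3] = -1225.4132 N (compression)
  F[2-3] = -2880.3798 N (compression)
  F[2-4] = -1450.3051 N (compression)
  F[3-4] = +2455.8423 N (tension)
  F[3-5] = +1017.4730 N (tension)
  F[4-5] = -2487.3288 N (compression)
  F[4-6] = -409.5462 N (compression)
  F[5-6] = +2291.2590 N (tension)
  Rx@0 = +3440.9000 N
  Ry@0 = +2884.9202 N
  Ry@6 = -2254.3602 N

2291.259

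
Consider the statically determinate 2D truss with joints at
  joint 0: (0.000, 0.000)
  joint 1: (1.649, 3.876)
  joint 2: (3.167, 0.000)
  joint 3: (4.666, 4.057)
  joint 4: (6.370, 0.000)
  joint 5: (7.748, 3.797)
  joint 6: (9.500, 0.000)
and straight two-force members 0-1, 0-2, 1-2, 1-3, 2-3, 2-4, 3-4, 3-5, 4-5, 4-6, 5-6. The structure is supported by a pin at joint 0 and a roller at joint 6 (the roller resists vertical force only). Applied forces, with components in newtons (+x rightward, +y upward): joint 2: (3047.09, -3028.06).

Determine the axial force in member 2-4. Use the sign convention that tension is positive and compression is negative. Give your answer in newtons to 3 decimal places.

1202.792

N=7 nodes, M=11 members, R=3 reactions → 2N=14, M+R=14
member 0 (0-1): L=4.2122, (cx,cy)=(0.3915,0.9202)
member 1 (0-2): L=3.1670, (cx,cy)=(1.0000,0.0000)
member 2 (1-2): L=4.1627, (cx,cy)=(0.3647,-0.9311)
member 3 (1-3): L=3.0224, (cx,cy)=(0.9982,0.0599)
member 4 (2-3): L=4.3251, (cx,cy)=(0.3466,0.9380)
member 5 (2-4): L=3.2030, (cx,cy)=(1.0000,0.0000)
member 6 (3-4): L=4.4003, (cx,cy)=(0.3872,-0.9220)
member 7 (3-5): L=3.0929, (cx,cy)=(0.9965,-0.0841)
member 8 (4-5): L=4.0393, (cx,cy)=(0.3411,0.9400)
member 9 (4-6): L=3.1300, (cx,cy)=(1.0000,0.0000)
member 10 (5-6): L=4.1817, (cx,cy)=(0.4190,-0.9080)
solve A·x = −loads:
  F[0-1] = -2193.6884 N (compression)
  F[0-2] = +3905.8805 N (tension)
  F[1-2] = +2064.0601 N (tension)
  F[1-3] = -1614.3910 N (compression)
  F[2-3] = +1179.2282 N (tension)
  F[2-4] = +1202.7921 N (tension)
  F[3-4] = -1021.0074 N (compression)
  F[3-5] = -810.2810 N (compression)
  F[4-5] = +1001.4207 N (tension)
  F[4-6] = +465.7817 N (tension)
  F[5-6] = -1111.7379 N (compression)
  Rx@0 = -3047.0900 N
  Ry@0 = +2018.6004 N
  Ry@6 = +1009.4596 N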